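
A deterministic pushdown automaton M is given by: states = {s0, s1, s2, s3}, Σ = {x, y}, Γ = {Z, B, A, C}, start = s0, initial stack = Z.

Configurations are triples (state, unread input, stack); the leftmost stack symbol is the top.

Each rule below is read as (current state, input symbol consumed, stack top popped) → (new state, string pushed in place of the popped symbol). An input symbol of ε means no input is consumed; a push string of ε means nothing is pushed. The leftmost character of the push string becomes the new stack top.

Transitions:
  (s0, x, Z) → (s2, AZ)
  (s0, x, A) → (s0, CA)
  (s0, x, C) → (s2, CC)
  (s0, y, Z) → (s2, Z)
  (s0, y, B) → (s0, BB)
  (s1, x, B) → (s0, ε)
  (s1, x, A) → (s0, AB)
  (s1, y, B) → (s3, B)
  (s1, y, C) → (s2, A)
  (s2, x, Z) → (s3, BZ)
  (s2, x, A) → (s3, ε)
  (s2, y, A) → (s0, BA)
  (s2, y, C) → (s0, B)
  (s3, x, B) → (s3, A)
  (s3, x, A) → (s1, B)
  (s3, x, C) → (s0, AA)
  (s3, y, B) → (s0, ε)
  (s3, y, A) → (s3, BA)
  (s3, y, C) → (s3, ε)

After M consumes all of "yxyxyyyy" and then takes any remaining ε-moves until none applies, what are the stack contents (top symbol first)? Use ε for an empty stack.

BBBBAZ

(s0, yxyxyyyy, Z) ⊢ (s2, xyxyyyy, Z) ⊢ (s3, yxyyyy, BZ) ⊢ (s0, xyyyy, Z) ⊢ (s2, yyyy, AZ) ⊢ (s0, yyy, BAZ) ⊢ (s0, yy, BBAZ) ⊢ (s0, y, BBBAZ) ⊢ (s0, ε, BBBBAZ)
All input consumed in state s0 with stack BBBBAZ.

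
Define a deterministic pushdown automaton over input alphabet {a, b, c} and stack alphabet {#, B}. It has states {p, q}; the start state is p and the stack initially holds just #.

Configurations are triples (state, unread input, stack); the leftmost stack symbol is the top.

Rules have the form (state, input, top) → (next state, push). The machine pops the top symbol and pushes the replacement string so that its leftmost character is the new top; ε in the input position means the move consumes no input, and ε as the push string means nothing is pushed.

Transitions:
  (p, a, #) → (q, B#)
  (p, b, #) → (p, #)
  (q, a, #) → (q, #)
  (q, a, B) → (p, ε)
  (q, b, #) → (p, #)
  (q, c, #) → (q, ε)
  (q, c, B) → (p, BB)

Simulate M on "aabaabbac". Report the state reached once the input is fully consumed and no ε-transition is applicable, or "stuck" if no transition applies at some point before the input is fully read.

p

(p, aabaabbac, #)
  read a, top #: go to q, push B# → (q, abaabbac, B#)
  read a, top B: go to p, push ε → (p, baabbac, #)
  read b, top #: go to p, push # → (p, aabbac, #)
  read a, top #: go to q, push B# → (q, abbac, B#)
  read a, top B: go to p, push ε → (p, bbac, #)
  read b, top #: go to p, push # → (p, bac, #)
  read b, top #: go to p, push # → (p, ac, #)
  read a, top #: go to q, push B# → (q, c, B#)
  read c, top B: go to p, push BB → (p, ε, BB#)
All input consumed; M is in state p.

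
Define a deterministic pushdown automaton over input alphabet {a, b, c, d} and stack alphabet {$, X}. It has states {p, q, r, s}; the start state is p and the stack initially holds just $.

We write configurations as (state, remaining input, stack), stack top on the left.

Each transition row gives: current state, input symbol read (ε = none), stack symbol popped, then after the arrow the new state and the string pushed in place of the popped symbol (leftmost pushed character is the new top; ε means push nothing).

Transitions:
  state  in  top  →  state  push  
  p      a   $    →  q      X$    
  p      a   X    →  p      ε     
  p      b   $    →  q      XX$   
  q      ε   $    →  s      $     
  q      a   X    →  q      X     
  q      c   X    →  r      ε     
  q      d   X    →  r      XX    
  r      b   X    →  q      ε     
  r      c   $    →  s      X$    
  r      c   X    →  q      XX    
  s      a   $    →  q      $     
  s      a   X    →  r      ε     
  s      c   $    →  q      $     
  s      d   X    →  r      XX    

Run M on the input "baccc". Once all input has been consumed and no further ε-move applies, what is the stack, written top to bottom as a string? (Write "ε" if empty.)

X$

(p, baccc, $)
  read b, top $: go to q, push XX$ → (q, accc, XX$)
  read a, top X: go to q, push X → (q, ccc, XX$)
  read c, top X: go to r, push ε → (r, cc, X$)
  read c, top X: go to q, push XX → (q, c, XX$)
  read c, top X: go to r, push ε → (r, ε, X$)
All input consumed in state r with stack X$.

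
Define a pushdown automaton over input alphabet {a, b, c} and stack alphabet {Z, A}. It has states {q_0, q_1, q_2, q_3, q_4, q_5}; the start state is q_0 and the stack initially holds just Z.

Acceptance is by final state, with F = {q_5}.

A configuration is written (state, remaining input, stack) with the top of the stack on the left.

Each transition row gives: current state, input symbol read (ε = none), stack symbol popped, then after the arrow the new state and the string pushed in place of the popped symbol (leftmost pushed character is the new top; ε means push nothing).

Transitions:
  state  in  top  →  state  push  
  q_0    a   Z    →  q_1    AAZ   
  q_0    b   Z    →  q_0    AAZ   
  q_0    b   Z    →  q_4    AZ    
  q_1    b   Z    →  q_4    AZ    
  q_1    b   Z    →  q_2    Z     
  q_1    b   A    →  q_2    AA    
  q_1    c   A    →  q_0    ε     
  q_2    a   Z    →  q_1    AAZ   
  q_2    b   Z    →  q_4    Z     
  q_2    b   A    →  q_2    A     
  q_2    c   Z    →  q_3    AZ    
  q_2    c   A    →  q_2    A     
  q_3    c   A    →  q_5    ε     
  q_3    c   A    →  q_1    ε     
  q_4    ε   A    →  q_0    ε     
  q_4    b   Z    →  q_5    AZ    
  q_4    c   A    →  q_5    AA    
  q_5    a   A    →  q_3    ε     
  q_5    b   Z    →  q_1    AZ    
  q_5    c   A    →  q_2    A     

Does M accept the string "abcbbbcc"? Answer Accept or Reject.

Reject

No computation consumes all input and reaches a final state.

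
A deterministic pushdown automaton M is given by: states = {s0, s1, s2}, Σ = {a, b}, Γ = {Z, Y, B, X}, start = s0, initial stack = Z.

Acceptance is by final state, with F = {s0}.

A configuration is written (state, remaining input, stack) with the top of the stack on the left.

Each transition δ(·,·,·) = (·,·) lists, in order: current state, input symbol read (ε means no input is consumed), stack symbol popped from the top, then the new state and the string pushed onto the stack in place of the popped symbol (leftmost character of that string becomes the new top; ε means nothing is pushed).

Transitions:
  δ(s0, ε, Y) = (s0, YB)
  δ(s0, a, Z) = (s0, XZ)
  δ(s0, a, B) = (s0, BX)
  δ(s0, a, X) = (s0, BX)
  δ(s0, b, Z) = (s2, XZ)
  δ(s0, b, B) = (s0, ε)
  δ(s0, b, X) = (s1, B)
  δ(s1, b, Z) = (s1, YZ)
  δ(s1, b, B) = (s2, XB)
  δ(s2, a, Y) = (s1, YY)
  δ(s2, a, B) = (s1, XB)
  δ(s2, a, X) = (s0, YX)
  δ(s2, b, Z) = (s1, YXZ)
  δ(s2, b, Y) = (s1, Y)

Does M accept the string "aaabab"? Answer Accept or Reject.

(s0, aaabab, Z)
  read a, top Z: go to s0, push XZ → (s0, aabab, XZ)
  read a, top X: go to s0, push BX → (s0, abab, BXZ)
  read a, top B: go to s0, push BX → (s0, bab, BXXZ)
  read b, top B: go to s0, push ε → (s0, ab, XXZ)
  read a, top X: go to s0, push BX → (s0, b, BXXZ)
  read b, top B: go to s0, push ε → (s0, ε, XXZ)
All input consumed; state s0 ∈ F.

Accept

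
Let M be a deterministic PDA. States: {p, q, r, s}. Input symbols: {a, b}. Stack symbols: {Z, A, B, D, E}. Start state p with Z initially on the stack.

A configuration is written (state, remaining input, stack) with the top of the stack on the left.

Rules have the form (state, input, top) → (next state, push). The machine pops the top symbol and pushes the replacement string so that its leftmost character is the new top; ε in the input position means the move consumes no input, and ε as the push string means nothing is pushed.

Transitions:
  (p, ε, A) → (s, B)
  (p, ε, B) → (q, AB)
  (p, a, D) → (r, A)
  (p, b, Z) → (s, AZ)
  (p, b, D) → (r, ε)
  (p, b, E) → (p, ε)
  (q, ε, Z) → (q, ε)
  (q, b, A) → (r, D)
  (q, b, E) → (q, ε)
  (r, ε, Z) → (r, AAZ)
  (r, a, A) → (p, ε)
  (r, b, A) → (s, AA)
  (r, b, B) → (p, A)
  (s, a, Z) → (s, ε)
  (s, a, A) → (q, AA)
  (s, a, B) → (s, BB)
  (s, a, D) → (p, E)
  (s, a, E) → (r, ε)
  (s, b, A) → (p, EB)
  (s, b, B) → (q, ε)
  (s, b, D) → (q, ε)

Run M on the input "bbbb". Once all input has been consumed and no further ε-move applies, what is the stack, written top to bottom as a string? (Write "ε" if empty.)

DBZ

(p, bbbb, Z) ⊢ (s, bbb, AZ) ⊢ (p, bb, EBZ) ⊢ (p, b, BZ) ⊢ (q, b, ABZ) ⊢ (r, ε, DBZ)
All input consumed in state r with stack DBZ.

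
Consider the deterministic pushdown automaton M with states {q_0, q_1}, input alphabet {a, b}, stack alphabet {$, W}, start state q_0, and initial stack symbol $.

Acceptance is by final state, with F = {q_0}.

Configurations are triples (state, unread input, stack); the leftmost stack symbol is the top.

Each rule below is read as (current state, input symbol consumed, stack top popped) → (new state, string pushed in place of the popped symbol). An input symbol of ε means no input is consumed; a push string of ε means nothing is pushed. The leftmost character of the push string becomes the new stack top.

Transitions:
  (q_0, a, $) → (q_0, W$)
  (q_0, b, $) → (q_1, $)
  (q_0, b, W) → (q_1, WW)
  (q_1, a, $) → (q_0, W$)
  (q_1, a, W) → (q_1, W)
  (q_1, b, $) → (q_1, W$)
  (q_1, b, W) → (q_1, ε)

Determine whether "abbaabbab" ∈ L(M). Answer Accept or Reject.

(q_0, abbaabbab, $) ⊢ (q_0, bbaabbab, W$) ⊢ (q_1, baabbab, WW$) ⊢ (q_1, aabbab, W$) ⊢ (q_1, abbab, W$) ⊢ (q_1, bbab, W$) ⊢ (q_1, bab, $) ⊢ (q_1, ab, W$) ⊢ (q_1, b, W$) ⊢ (q_1, ε, $)
All input consumed; state q_1 ∉ F and no further ε-move applies.

Reject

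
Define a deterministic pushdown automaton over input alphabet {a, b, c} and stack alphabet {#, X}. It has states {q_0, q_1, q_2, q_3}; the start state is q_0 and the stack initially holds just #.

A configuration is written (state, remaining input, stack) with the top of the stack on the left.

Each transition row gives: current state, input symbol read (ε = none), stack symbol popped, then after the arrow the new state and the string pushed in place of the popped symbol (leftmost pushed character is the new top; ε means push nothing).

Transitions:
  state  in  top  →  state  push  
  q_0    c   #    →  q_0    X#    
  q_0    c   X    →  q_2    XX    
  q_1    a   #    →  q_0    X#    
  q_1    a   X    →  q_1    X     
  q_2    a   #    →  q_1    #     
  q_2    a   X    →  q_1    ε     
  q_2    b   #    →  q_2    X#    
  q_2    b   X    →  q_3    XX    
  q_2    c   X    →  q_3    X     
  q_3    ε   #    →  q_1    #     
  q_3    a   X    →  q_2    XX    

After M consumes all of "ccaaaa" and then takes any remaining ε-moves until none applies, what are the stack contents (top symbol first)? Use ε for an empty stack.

X#

(q_0, ccaaaa, #) ⊢ (q_0, caaaa, X#) ⊢ (q_2, aaaa, XX#) ⊢ (q_1, aaa, X#) ⊢ (q_1, aa, X#) ⊢ (q_1, a, X#) ⊢ (q_1, ε, X#)
All input consumed in state q_1 with stack X#.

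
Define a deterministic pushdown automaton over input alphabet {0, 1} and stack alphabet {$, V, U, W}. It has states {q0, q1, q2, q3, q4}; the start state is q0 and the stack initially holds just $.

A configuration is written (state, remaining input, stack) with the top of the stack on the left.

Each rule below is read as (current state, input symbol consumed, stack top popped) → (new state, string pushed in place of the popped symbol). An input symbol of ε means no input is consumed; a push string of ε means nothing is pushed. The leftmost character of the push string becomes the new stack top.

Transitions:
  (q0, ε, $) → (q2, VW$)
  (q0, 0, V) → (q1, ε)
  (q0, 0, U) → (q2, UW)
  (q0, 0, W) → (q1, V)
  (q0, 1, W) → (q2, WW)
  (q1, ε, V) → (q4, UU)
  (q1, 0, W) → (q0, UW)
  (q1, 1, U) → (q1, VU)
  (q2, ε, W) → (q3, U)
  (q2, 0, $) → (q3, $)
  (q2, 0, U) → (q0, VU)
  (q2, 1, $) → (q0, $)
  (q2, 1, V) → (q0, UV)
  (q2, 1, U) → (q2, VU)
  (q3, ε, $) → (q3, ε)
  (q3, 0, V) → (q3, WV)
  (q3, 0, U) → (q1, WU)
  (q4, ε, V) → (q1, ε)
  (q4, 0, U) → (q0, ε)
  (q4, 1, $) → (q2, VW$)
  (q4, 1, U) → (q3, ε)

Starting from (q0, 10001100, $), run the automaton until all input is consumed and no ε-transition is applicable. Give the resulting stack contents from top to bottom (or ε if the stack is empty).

UWUUWVW$

(q0, 10001100, $) ⊢ (q2, 10001100, VW$) ⊢ (q0, 0001100, UVW$) ⊢ (q2, 001100, UWVW$) ⊢ (q0, 01100, VUWVW$) ⊢ (q1, 1100, UWVW$) ⊢ (q1, 100, VUWVW$) ⊢ (q4, 100, UUUWVW$) ⊢ (q3, 00, UUWVW$) ⊢ (q1, 0, WUUWVW$) ⊢ (q0, ε, UWUUWVW$)
All input consumed in state q0 with stack UWUUWVW$.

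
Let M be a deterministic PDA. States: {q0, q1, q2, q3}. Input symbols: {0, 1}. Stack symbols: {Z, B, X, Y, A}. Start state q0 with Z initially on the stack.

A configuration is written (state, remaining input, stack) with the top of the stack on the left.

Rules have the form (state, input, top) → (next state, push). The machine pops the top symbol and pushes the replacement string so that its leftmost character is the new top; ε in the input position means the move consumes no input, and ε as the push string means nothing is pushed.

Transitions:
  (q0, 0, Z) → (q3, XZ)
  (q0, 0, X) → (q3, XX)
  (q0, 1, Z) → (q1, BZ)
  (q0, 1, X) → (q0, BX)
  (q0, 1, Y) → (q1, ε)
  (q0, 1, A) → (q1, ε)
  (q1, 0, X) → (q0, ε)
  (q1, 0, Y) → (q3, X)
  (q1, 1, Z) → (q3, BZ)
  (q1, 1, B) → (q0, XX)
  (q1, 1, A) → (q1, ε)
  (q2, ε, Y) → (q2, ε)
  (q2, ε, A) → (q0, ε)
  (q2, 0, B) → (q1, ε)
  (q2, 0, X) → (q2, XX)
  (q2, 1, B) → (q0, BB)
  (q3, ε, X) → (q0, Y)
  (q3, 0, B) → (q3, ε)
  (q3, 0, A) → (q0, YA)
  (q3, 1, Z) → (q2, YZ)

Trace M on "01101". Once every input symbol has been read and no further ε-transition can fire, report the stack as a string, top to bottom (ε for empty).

Z

(q0, 01101, Z)
  read 0, top Z: go to q3, push XZ → (q3, 1101, XZ)
  ε-move, top X: go to q0, push Y → (q0, 1101, YZ)
  read 1, top Y: go to q1, push ε → (q1, 101, Z)
  read 1, top Z: go to q3, push BZ → (q3, 01, BZ)
  read 0, top B: go to q3, push ε → (q3, 1, Z)
  read 1, top Z: go to q2, push YZ → (q2, ε, YZ)
  ε-move, top Y: go to q2, push ε → (q2, ε, Z)
All input consumed in state q2 with stack Z.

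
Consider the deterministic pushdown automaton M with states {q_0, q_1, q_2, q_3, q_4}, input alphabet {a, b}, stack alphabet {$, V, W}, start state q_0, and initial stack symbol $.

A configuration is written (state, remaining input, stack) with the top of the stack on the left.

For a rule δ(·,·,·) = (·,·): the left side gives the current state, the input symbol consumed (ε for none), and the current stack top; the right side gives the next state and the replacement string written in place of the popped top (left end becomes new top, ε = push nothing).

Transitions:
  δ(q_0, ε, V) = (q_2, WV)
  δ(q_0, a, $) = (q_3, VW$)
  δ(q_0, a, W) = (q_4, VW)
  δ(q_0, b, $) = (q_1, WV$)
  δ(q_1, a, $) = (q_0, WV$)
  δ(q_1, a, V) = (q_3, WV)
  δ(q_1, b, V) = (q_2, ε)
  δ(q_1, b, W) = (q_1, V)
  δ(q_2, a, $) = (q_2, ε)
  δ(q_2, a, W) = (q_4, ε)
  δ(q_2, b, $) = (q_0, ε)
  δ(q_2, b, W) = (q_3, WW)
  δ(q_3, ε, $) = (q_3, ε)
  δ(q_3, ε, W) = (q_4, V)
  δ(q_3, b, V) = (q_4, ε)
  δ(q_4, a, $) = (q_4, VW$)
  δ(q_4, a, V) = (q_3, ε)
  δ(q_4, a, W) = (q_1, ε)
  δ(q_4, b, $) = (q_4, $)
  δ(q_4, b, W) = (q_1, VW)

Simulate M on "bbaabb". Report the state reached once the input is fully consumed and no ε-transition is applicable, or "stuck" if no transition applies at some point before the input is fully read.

stuck

(q_0, bbaabb, $)
  read b, top $: go to q_1, push WV$ → (q_1, baabb, WV$)
  read b, top W: go to q_1, push V → (q_1, aabb, VV$)
  read a, top V: go to q_3, push WV → (q_3, abb, WVV$)
  ε-move, top W: go to q_4, push V → (q_4, abb, VVV$)
  read a, top V: go to q_3, push ε → (q_3, bb, VV$)
  read b, top V: go to q_4, push ε → (q_4, b, V$)
No transition for (q_4, b, top V); M blocks with input b remaining.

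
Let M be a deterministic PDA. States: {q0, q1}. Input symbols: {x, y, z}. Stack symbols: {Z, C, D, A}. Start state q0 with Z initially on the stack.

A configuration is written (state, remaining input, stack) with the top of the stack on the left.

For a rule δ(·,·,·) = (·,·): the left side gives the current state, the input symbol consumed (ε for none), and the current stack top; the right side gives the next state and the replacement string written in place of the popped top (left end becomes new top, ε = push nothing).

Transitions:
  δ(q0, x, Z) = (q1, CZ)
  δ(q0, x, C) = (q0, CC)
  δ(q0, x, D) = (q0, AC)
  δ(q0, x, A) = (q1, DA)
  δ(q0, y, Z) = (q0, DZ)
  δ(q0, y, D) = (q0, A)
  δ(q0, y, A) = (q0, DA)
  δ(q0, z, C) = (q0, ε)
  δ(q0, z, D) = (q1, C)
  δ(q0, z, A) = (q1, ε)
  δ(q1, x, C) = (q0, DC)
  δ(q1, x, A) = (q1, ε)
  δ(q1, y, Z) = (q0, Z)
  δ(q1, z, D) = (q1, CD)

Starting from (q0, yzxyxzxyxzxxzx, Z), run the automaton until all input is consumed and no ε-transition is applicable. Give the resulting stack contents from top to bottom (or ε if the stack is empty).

DCCDACDACZ

(q0, yzxyxzxyxzxxzx, Z)
  read y, top Z: go to q0, push DZ → (q0, zxyxzxyxzxxzx, DZ)
  read z, top D: go to q1, push C → (q1, xyxzxyxzxxzx, CZ)
  read x, top C: go to q0, push DC → (q0, yxzxyxzxxzx, DCZ)
  read y, top D: go to q0, push A → (q0, xzxyxzxxzx, ACZ)
  read x, top A: go to q1, push DA → (q1, zxyxzxxzx, DACZ)
  read z, top D: go to q1, push CD → (q1, xyxzxxzx, CDACZ)
  read x, top C: go to q0, push DC → (q0, yxzxxzx, DCDACZ)
  read y, top D: go to q0, push A → (q0, xzxxzx, ACDACZ)
  read x, top A: go to q1, push DA → (q1, zxxzx, DACDACZ)
  read z, top D: go to q1, push CD → (q1, xxzx, CDACDACZ)
  read x, top C: go to q0, push DC → (q0, xzx, DCDACDACZ)
  read x, top D: go to q0, push AC → (q0, zx, ACCDACDACZ)
  read z, top A: go to q1, push ε → (q1, x, CCDACDACZ)
  read x, top C: go to q0, push DC → (q0, ε, DCCDACDACZ)
All input consumed in state q0 with stack DCCDACDACZ.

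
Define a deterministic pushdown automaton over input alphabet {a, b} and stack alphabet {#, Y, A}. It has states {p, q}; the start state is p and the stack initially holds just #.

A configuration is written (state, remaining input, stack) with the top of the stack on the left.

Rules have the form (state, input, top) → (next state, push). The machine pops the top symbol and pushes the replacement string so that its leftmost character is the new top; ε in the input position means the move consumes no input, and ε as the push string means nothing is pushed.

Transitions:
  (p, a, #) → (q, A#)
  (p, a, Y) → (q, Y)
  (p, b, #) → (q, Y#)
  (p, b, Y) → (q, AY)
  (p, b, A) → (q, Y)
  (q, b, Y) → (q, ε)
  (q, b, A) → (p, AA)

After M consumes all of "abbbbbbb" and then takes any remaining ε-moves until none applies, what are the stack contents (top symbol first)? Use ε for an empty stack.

AA#

(p, abbbbbbb, #)
  read a, top #: go to q, push A# → (q, bbbbbbb, A#)
  read b, top A: go to p, push AA → (p, bbbbbb, AA#)
  read b, top A: go to q, push Y → (q, bbbbb, YA#)
  read b, top Y: go to q, push ε → (q, bbbb, A#)
  read b, top A: go to p, push AA → (p, bbb, AA#)
  read b, top A: go to q, push Y → (q, bb, YA#)
  read b, top Y: go to q, push ε → (q, b, A#)
  read b, top A: go to p, push AA → (p, ε, AA#)
All input consumed in state p with stack AA#.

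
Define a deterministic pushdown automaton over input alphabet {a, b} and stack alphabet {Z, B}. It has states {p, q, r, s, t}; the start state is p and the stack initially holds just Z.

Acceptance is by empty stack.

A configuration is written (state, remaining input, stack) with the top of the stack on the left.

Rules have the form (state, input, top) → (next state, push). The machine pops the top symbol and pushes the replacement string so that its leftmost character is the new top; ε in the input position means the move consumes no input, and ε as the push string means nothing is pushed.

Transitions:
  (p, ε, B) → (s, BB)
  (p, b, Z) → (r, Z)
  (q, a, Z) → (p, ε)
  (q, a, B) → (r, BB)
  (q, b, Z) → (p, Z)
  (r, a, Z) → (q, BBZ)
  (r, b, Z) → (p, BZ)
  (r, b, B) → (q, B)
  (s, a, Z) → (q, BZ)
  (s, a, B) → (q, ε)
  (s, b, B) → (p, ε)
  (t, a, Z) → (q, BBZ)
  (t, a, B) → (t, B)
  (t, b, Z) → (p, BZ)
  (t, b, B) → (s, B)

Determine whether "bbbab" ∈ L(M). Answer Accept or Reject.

Reject

(p, bbbab, Z)
  read b, top Z: go to r, push Z → (r, bbab, Z)
  read b, top Z: go to p, push BZ → (p, bab, BZ)
  ε-move, top B: go to s, push BB → (s, bab, BBZ)
  read b, top B: go to p, push ε → (p, ab, BZ)
  ε-move, top B: go to s, push BB → (s, ab, BBZ)
  read a, top B: go to q, push ε → (q, b, BZ)
No transition applies at (q, b, BZ); input not fully consumed.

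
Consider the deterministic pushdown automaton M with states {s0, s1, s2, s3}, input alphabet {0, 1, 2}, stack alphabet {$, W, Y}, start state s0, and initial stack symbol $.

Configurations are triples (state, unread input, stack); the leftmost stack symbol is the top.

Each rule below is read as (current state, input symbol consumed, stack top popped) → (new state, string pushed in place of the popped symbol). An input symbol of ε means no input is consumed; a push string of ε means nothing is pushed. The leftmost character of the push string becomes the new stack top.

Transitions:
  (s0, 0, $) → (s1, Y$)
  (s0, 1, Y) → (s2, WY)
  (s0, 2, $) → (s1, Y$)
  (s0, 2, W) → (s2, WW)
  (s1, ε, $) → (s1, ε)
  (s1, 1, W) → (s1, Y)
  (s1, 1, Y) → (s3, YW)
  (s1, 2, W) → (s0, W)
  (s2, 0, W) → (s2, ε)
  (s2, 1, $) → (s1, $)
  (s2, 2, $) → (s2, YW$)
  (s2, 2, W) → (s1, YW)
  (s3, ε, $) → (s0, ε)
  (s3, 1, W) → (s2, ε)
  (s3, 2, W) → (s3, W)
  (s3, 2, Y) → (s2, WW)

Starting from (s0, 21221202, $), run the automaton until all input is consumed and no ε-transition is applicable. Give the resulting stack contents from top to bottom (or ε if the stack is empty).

(s0, 21221202, $)
  read 2, top $: go to s1, push Y$ → (s1, 1221202, Y$)
  read 1, top Y: go to s3, push YW → (s3, 221202, YW$)
  read 2, top Y: go to s2, push WW → (s2, 21202, WWW$)
  read 2, top W: go to s1, push YW → (s1, 1202, YWWW$)
  read 1, top Y: go to s3, push YW → (s3, 202, YWWWW$)
  read 2, top Y: go to s2, push WW → (s2, 02, WWWWWW$)
  read 0, top W: go to s2, push ε → (s2, 2, WWWWW$)
  read 2, top W: go to s1, push YW → (s1, ε, YWWWWW$)
All input consumed in state s1 with stack YWWWWW$.

YWWWWW$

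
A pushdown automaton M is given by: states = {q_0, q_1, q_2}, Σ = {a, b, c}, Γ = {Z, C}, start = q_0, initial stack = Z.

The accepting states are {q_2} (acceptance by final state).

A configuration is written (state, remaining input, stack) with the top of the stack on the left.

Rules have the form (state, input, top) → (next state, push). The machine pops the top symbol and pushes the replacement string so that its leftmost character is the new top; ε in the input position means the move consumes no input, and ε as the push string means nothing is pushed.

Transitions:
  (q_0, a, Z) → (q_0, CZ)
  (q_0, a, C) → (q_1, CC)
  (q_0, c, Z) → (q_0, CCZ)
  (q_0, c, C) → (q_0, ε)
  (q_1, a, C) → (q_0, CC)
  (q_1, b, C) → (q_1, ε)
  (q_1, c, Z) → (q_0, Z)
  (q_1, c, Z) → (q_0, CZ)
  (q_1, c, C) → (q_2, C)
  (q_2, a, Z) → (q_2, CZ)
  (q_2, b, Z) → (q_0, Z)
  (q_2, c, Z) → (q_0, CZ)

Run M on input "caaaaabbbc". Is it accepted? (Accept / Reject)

Accept

One accepting computation: (q_0, caaaaabbbc, Z) ⊢ (q_0, aaaaabbbc, CCZ) ⊢ (q_1, aaaabbbc, CCCZ) ⊢ (q_0, aaabbbc, CCCCZ) ⊢ (q_1, aabbbc, CCCCCZ) ⊢ (q_0, abbbc, CCCCCCZ) ⊢ (q_1, bbbc, CCCCCCCZ) ⊢ (q_1, bbc, CCCCCCZ) ⊢ (q_1, bc, CCCCCZ) ⊢ (q_1, c, CCCCZ) ⊢ (q_2, ε, CCCCZ)
All input consumed and state q_2 ∈ F.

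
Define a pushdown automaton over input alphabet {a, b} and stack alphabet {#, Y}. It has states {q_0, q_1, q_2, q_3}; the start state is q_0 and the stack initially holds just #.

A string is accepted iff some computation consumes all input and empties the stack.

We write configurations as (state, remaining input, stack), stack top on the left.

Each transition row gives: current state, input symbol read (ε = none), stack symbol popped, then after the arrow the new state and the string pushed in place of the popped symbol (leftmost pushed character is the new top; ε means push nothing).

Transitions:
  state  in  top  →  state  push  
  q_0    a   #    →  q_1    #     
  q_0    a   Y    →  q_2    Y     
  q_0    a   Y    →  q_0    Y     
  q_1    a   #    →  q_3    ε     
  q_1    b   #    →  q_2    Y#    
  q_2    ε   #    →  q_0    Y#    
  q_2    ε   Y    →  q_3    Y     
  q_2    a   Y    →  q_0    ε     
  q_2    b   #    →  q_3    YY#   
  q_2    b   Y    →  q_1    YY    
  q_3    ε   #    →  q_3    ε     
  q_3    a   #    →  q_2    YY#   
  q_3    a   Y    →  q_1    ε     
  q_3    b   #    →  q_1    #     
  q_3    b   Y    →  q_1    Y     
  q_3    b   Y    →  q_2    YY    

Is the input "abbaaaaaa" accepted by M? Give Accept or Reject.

Accept

One accepting computation: (q_0, abbaaaaaa, #) ⊢ (q_1, bbaaaaaa, #) ⊢ (q_2, baaaaaa, Y#) ⊢ (q_3, baaaaaa, Y#) ⊢ (q_2, aaaaaa, YY#) ⊢ (q_0, aaaaa, Y#) ⊢ (q_0, aaaa, Y#) ⊢ (q_2, aaa, Y#) ⊢ (q_0, aa, #) ⊢ (q_1, a, #) ⊢ (q_3, ε, ε)
All input consumed and the stack is empty.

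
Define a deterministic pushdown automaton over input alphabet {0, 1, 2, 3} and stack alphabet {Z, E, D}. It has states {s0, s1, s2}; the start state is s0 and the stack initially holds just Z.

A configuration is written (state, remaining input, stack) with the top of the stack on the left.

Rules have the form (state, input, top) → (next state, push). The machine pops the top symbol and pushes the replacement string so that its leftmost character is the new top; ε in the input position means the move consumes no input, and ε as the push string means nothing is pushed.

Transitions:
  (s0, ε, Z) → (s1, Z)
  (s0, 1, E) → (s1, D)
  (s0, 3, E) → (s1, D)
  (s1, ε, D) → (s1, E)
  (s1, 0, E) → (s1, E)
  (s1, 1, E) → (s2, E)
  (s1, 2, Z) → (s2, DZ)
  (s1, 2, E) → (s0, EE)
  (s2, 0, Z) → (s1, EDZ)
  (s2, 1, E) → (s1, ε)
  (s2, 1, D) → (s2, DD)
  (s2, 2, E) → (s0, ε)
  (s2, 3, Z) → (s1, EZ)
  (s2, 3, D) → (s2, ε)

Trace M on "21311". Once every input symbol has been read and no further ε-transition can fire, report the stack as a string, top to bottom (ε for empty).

(s0, 21311, Z)
  ε-move, top Z: go to s1, push Z → (s1, 21311, Z)
  read 2, top Z: go to s2, push DZ → (s2, 1311, DZ)
  read 1, top D: go to s2, push DD → (s2, 311, DDZ)
  read 3, top D: go to s2, push ε → (s2, 11, DZ)
  read 1, top D: go to s2, push DD → (s2, 1, DDZ)
  read 1, top D: go to s2, push DD → (s2, ε, DDDZ)
All input consumed in state s2 with stack DDDZ.

DDDZ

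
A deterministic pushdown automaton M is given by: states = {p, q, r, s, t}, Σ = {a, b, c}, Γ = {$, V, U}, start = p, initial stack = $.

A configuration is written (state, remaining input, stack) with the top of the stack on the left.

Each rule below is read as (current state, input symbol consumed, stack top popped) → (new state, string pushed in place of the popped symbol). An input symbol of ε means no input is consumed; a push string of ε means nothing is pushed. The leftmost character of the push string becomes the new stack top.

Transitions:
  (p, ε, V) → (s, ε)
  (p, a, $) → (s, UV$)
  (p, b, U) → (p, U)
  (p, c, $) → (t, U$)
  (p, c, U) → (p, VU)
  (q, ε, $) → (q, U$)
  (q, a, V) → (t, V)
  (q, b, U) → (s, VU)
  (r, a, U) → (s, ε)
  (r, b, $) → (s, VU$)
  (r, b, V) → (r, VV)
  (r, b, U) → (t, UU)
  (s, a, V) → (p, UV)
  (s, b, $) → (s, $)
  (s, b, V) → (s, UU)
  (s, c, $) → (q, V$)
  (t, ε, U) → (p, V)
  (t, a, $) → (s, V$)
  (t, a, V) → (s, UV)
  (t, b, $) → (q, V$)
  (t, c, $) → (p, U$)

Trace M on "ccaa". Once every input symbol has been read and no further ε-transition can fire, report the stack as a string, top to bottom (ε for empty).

(p, ccaa, $)
  read c, top $: go to t, push U$ → (t, caa, U$)
  ε-move, top U: go to p, push V → (p, caa, V$)
  ε-move, top V: go to s, push ε → (s, caa, $)
  read c, top $: go to q, push V$ → (q, aa, V$)
  read a, top V: go to t, push V → (t, a, V$)
  read a, top V: go to s, push UV → (s, ε, UV$)
All input consumed in state s with stack UV$.

UV$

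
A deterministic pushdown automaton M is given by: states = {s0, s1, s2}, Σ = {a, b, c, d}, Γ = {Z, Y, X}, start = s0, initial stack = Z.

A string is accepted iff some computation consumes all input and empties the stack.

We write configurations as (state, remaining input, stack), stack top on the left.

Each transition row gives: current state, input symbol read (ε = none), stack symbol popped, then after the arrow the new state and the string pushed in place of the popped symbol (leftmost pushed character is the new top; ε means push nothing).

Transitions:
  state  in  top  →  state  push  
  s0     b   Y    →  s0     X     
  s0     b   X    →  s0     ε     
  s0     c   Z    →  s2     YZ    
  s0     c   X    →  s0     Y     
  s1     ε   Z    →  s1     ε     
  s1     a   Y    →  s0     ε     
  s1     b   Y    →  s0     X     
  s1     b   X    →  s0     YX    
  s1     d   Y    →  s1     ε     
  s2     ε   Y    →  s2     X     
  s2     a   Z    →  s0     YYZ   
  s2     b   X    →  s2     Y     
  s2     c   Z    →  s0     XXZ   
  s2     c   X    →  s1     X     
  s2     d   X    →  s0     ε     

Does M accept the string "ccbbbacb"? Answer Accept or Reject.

Reject

(s0, ccbbbacb, Z)
  read c, top Z: go to s2, push YZ → (s2, cbbbacb, YZ)
  ε-move, top Y: go to s2, push X → (s2, cbbbacb, XZ)
  read c, top X: go to s1, push X → (s1, bbbacb, XZ)
  read b, top X: go to s0, push YX → (s0, bbacb, YXZ)
  read b, top Y: go to s0, push X → (s0, bacb, XXZ)
  read b, top X: go to s0, push ε → (s0, acb, XZ)
No transition applies at (s0, acb, XZ); input not fully consumed.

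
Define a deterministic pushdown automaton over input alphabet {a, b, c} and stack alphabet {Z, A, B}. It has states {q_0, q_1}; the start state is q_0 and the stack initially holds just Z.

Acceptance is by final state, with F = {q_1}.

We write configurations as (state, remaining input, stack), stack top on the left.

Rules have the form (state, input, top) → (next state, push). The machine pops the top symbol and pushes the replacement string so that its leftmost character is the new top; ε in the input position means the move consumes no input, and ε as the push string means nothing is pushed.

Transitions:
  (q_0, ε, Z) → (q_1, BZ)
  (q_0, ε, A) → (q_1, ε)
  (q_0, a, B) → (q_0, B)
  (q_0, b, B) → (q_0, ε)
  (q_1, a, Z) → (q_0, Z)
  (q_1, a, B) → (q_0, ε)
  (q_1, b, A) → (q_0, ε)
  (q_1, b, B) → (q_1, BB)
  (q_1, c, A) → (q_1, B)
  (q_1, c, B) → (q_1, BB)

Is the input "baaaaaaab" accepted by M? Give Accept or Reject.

(q_0, baaaaaaab, Z)
  ε-move, top Z: go to q_1, push BZ → (q_1, baaaaaaab, BZ)
  read b, top B: go to q_1, push BB → (q_1, aaaaaaab, BBZ)
  read a, top B: go to q_0, push ε → (q_0, aaaaaab, BZ)
  read a, top B: go to q_0, push B → (q_0, aaaaab, BZ)
  read a, top B: go to q_0, push B → (q_0, aaaab, BZ)
  read a, top B: go to q_0, push B → (q_0, aaab, BZ)
  read a, top B: go to q_0, push B → (q_0, aab, BZ)
  read a, top B: go to q_0, push B → (q_0, ab, BZ)
  read a, top B: go to q_0, push B → (q_0, b, BZ)
  read b, top B: go to q_0, push ε → (q_0, ε, Z)
  ε-move, top Z: go to q_1, push BZ → (q_1, ε, BZ)
All input consumed; state q_1 ∈ F.

Accept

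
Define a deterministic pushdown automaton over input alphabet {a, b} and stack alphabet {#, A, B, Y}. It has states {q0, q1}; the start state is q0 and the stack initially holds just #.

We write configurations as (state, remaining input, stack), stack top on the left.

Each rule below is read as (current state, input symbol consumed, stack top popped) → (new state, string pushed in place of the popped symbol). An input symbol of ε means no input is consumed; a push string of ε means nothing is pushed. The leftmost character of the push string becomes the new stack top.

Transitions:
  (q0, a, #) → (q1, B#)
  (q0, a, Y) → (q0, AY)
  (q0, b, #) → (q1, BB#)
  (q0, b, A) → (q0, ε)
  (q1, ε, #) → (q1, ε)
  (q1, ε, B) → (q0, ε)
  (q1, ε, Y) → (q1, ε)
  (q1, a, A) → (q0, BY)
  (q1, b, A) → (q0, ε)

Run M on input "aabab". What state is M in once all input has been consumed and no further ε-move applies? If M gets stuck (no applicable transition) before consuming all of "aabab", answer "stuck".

stuck

(q0, aabab, #)
  read a, top #: go to q1, push B# → (q1, abab, B#)
  ε-move, top B: go to q0, push ε → (q0, abab, #)
  read a, top #: go to q1, push B# → (q1, bab, B#)
  ε-move, top B: go to q0, push ε → (q0, bab, #)
  read b, top #: go to q1, push BB# → (q1, ab, BB#)
  ε-move, top B: go to q0, push ε → (q0, ab, B#)
No transition for (q0, a, top B); M blocks with input ab remaining.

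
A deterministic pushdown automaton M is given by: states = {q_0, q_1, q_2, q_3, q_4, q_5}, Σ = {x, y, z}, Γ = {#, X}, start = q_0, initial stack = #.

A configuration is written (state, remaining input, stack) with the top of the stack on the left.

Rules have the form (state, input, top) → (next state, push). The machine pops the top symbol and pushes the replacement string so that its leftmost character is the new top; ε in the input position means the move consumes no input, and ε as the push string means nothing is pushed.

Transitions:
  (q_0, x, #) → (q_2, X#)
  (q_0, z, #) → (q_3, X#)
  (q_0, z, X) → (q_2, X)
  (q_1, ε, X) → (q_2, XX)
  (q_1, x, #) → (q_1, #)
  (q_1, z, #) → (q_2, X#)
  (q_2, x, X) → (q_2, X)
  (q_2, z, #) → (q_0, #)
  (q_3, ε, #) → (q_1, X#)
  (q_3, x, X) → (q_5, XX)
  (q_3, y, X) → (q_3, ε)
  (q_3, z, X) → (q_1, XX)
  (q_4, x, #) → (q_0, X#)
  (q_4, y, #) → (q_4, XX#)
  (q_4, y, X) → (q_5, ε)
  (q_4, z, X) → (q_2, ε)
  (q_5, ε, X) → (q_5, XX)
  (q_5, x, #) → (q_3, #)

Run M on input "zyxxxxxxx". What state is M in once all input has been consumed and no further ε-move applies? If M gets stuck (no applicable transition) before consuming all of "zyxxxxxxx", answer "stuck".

(q_0, zyxxxxxxx, #)
  read z, top #: go to q_3, push X# → (q_3, yxxxxxxx, X#)
  read y, top X: go to q_3, push ε → (q_3, xxxxxxx, #)
  ε-move, top #: go to q_1, push X# → (q_1, xxxxxxx, X#)
  ε-move, top X: go to q_2, push XX → (q_2, xxxxxxx, XX#)
  read x, top X: go to q_2, push X → (q_2, xxxxxx, XX#)
  read x, top X: go to q_2, push X → (q_2, xxxxx, XX#)
  read x, top X: go to q_2, push X → (q_2, xxxx, XX#)
  read x, top X: go to q_2, push X → (q_2, xxx, XX#)
  read x, top X: go to q_2, push X → (q_2, xx, XX#)
  read x, top X: go to q_2, push X → (q_2, x, XX#)
  read x, top X: go to q_2, push X → (q_2, ε, XX#)
All input consumed; M is in state q_2.

q_2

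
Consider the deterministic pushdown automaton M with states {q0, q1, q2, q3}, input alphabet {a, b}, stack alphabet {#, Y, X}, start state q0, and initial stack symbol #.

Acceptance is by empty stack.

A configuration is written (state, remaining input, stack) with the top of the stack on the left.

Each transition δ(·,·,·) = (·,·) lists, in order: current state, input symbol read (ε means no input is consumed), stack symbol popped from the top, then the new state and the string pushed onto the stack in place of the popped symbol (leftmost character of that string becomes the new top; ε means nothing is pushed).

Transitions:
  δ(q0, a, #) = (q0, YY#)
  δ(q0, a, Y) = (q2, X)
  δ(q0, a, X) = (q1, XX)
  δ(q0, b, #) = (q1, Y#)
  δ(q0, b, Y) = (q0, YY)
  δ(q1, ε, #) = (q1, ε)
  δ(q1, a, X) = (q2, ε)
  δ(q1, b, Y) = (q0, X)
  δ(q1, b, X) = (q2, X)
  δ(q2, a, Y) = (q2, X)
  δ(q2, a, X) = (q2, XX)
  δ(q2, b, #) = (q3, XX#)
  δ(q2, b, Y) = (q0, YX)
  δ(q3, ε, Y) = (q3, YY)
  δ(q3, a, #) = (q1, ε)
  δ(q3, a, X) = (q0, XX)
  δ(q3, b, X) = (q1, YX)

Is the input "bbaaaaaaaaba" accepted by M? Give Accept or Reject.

Reject

(q0, bbaaaaaaaaba, #)
  read b, top #: go to q1, push Y# → (q1, baaaaaaaaba, Y#)
  read b, top Y: go to q0, push X → (q0, aaaaaaaaba, X#)
  read a, top X: go to q1, push XX → (q1, aaaaaaaba, XX#)
  read a, top X: go to q2, push ε → (q2, aaaaaaba, X#)
  read a, top X: go to q2, push XX → (q2, aaaaaba, XX#)
  read a, top X: go to q2, push XX → (q2, aaaaba, XXX#)
  read a, top X: go to q2, push XX → (q2, aaaba, XXXX#)
  read a, top X: go to q2, push XX → (q2, aaba, XXXXX#)
  read a, top X: go to q2, push XX → (q2, aba, XXXXXX#)
  read a, top X: go to q2, push XX → (q2, ba, XXXXXXX#)
No transition applies at (q2, ba, XXXXXXX#); input not fully consumed.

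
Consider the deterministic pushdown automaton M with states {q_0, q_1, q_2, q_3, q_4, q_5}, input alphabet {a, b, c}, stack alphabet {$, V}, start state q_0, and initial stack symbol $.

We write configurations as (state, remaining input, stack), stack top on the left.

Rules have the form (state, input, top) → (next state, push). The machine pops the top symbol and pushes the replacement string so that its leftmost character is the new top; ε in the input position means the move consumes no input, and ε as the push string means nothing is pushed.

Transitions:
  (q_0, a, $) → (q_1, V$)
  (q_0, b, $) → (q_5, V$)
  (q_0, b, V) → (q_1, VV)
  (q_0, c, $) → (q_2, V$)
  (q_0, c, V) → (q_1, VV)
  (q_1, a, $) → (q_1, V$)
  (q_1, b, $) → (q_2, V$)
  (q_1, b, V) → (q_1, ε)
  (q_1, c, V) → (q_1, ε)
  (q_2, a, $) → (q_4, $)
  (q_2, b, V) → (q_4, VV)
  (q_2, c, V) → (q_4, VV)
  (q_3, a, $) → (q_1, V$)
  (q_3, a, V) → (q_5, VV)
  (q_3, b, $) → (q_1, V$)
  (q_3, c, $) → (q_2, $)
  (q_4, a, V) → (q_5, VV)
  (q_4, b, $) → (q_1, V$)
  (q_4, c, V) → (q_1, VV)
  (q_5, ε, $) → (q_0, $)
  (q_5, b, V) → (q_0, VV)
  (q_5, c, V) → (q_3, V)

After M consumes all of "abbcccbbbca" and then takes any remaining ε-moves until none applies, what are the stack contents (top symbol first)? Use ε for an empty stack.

VVV$

(q_0, abbcccbbbca, $) ⊢ (q_1, bbcccbbbca, V$) ⊢ (q_1, bcccbbbca, $) ⊢ (q_2, cccbbbca, V$) ⊢ (q_4, ccbbbca, VV$) ⊢ (q_1, cbbbca, VVV$) ⊢ (q_1, bbbca, VV$) ⊢ (q_1, bbca, V$) ⊢ (q_1, bca, $) ⊢ (q_2, ca, V$) ⊢ (q_4, a, VV$) ⊢ (q_5, ε, VVV$)
All input consumed in state q_5 with stack VVV$.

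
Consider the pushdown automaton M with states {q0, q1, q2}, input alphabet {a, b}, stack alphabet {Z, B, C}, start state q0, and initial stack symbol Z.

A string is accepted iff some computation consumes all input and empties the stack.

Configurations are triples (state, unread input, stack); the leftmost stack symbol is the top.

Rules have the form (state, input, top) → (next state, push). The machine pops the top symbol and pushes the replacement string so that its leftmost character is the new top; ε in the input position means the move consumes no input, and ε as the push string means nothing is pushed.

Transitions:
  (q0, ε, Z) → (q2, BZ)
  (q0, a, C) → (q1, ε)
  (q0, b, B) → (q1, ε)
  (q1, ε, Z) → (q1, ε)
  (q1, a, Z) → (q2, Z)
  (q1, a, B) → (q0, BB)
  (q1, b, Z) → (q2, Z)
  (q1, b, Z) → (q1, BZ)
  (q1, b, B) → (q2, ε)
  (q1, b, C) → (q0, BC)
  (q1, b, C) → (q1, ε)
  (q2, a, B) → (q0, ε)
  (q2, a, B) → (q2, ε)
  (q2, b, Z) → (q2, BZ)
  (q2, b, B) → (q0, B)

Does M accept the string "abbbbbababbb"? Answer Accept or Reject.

One accepting computation: (q0, abbbbbababbb, Z) ⊢ (q2, abbbbbababbb, BZ) ⊢ (q2, bbbbbababbb, Z) ⊢ (q2, bbbbababbb, BZ) ⊢ (q0, bbbababbb, BZ) ⊢ (q1, bbababbb, Z) ⊢ (q2, bababbb, Z) ⊢ (q2, ababbb, BZ) ⊢ (q2, babbb, Z) ⊢ (q2, abbb, BZ) ⊢ (q2, bbb, Z) ⊢ (q2, bb, BZ) ⊢ (q0, b, BZ) ⊢ (q1, ε, Z) ⊢ (q1, ε, ε)
All input consumed and the stack is empty.

Accept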